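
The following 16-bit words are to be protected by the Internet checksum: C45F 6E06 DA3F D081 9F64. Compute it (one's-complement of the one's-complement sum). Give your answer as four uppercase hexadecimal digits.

8373

One's-complement addition (fold any carry out of bit 15 back into bit 0):
  0xC45F + 0x6E06 = 0x13265 → wrap carry → 0x3266
  0x3266 + 0xDA3F = 0x10CA5 → wrap carry → 0x0CA6
  0x0CA6 + 0xD081 = 0x0DD27
  0xDD27 + 0x9F64 = 0x17C8B → wrap carry → 0x7C8C
One's-complement sum = 0x7C8C.
Checksum = ~0x7C8C & 0xFFFF = 0x8373.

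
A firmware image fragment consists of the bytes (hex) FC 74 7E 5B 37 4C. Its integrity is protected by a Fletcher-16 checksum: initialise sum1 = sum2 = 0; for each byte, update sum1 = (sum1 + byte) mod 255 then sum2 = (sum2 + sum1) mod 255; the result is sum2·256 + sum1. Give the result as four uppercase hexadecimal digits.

FACE

Running sums (mod 255):
  after byte 0 (FC): sum1=252, sum2=252
  after byte 1 (74): sum1=113, sum2=110
  after byte 2 (7E): sum1=239, sum2=94
  after byte 3 (5B): sum1=75, sum2=169
  after byte 4 (37): sum1=130, sum2=44
  after byte 5 (4C): sum1=206, sum2=250
Checksum = sum2·256 + sum1 = 250·256 + 206 = 64206 = 0xFACE.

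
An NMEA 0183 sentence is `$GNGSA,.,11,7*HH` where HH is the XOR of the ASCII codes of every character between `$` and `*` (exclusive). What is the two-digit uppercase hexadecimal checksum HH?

XOR the ASCII codes of the payload characters:
  'G' = 0x47 → acc = 0x47
  'N' = 0x4E → acc = 0x09
  'G' = 0x47 → acc = 0x4E
  'S' = 0x53 → acc = 0x1D
  'A' = 0x41 → acc = 0x5C
  ',' = 0x2C → acc = 0x70
  '.' = 0x2E → acc = 0x5E
  ',' = 0x2C → acc = 0x72
  '1' = 0x31 → acc = 0x43
  '1' = 0x31 → acc = 0x72
  ',' = 0x2C → acc = 0x5E
  '7' = 0x37 → acc = 0x69
Checksum = 0x69.

69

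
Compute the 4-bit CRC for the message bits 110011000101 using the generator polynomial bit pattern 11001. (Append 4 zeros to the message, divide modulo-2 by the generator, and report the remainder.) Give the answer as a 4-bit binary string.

1100

Append 4 zeros: 1100110001010000. Divide by 11001 (XOR where the leading bit is 1):
  pos 0: 11001 XOR 11001 = 00000
  pos 5: 10001 XOR 11001 = 01000
  pos 6: 10000 XOR 11001 = 01001
  pos 7: 10011 XOR 11001 = 01010
  pos 8: 10100 XOR 11001 = 01101
  pos 9: 11010 XOR 11001 = 00011
Remainder (last 4 bits) = 1100. This is the CRC / FCS.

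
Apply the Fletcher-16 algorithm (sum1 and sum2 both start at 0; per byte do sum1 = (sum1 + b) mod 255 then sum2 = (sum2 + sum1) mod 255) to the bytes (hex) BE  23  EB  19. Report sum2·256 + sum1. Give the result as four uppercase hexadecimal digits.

Running sums (mod 255):
  after byte 0 (BE): sum1=190, sum2=190
  after byte 1 (23): sum1=225, sum2=160
  after byte 2 (EB): sum1=205, sum2=110
  after byte 3 (19): sum1=230, sum2=85
Checksum = sum2·256 + sum1 = 85·256 + 230 = 21990 = 0x55E6.

55E6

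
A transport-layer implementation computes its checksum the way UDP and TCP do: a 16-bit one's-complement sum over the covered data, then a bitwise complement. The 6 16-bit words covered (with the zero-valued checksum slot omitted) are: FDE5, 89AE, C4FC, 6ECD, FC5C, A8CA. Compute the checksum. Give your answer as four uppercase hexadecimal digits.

One's-complement addition (fold any carry out of bit 15 back into bit 0):
  0xFDE5 + 0x89AE = 0x18793 → wrap carry → 0x8794
  0x8794 + 0xC4FC = 0x14C90 → wrap carry → 0x4C91
  0x4C91 + 0x6ECD = 0x0BB5E
  0xBB5E + 0xFC5C = 0x1B7BA → wrap carry → 0xB7BB
  0xB7BB + 0xA8CA = 0x16085 → wrap carry → 0x6086
One's-complement sum = 0x6086.
Checksum = ~0x6086 & 0xFFFF = 0x9F79.

9F79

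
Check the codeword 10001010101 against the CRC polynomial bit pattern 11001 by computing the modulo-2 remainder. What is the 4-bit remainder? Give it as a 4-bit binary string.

Modulo-2 division of 10001010101 by 11001:
  pos 0: 10001 XOR 11001 = 01000
  pos 1: 10000 XOR 11001 = 01001
  pos 2: 10011 XOR 11001 = 01010
  pos 3: 10100 XOR 11001 = 01101
  pos 4: 11011 XOR 11001 = 00010
Remainder = 1001 (nonzero — an error is detected).

1001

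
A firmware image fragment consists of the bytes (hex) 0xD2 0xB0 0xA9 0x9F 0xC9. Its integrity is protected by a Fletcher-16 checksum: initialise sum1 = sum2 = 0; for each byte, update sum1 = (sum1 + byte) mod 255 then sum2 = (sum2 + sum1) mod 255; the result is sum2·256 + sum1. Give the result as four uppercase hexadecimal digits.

Running sums (mod 255):
  after byte 0 (0xD2): sum1=210, sum2=210
  after byte 1 (0xB0): sum1=131, sum2=86
  after byte 2 (0xA9): sum1=45, sum2=131
  after byte 3 (0x9F): sum1=204, sum2=80
  after byte 4 (0xC9): sum1=150, sum2=230
Checksum = sum2·256 + sum1 = 230·256 + 150 = 59030 = 0xE696.

E696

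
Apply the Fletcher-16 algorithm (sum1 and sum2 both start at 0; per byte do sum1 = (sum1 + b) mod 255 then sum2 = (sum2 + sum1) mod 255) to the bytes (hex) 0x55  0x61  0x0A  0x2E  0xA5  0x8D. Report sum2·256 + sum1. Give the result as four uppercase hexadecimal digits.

7222

Running sums (mod 255):
  after byte 0 (0x55): sum1=85, sum2=85
  after byte 1 (0x61): sum1=182, sum2=12
  after byte 2 (0x0A): sum1=192, sum2=204
  after byte 3 (0x2E): sum1=238, sum2=187
  after byte 4 (0xA5): sum1=148, sum2=80
  after byte 5 (0x8D): sum1=34, sum2=114
Checksum = sum2·256 + sum1 = 114·256 + 34 = 29218 = 0x7222.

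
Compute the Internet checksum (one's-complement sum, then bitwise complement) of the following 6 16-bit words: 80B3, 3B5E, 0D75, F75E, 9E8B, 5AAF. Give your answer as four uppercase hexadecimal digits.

One's-complement addition (fold any carry out of bit 15 back into bit 0):
  0x80B3 + 0x3B5E = 0x0BC11
  0xBC11 + 0x0D75 = 0x0C986
  0xC986 + 0xF75E = 0x1C0E4 → wrap carry → 0xC0E5
  0xC0E5 + 0x9E8B = 0x15F70 → wrap carry → 0x5F71
  0x5F71 + 0x5AAF = 0x0BA20
One's-complement sum = 0xBA20.
Checksum = ~0xBA20 & 0xFFFF = 0x45DF.

45DF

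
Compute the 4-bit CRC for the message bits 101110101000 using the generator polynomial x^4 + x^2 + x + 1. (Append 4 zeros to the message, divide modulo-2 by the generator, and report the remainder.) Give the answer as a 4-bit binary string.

0101

Append 4 zeros: 1011101010000000. Divide by 10111 (XOR where the leading bit is 1):
  pos 0: 10111 XOR 10111 = 00000
  pos 6: 10100 XOR 10111 = 00011
  pos 9: 11000 XOR 10111 = 01111
  pos 10: 11110 XOR 10111 = 01001
  pos 11: 10010 XOR 10111 = 00101
Remainder (last 4 bits) = 0101. This is the CRC / FCS.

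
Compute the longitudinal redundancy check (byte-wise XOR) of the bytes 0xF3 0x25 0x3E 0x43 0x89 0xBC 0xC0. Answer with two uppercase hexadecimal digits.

5E

XOR the bytes together:
  start with 0xF3
  0xF3 ⊕ 0x25 = 0xD6
  0xD6 ⊕ 0x3E = 0xE8
  0xE8 ⊕ 0x43 = 0xAB
  0xAB ⊕ 0x89 = 0x22
  0x22 ⊕ 0xBC = 0x9E
  0x9E ⊕ 0xC0 = 0x5E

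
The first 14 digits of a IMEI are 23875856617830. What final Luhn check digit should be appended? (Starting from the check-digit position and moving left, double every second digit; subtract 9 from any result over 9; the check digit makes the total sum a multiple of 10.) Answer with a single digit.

Partial digits right→left: 0 3 8 7 1 6 6 5 8 5 7 8 3 2
Double every second digit counting from the check-digit position (so the 1st, 3rd, 5th, ... of the partial from the right).
  doubled (with −9 where >9): 0 7 2 3 7 5 6 → sum 30
  kept as-is: 3 7 6 5 5 8 2 → sum 36
Total = 30 + 36 = 66.
Check digit = (10 − (66 mod 10)) mod 10 = 4.

4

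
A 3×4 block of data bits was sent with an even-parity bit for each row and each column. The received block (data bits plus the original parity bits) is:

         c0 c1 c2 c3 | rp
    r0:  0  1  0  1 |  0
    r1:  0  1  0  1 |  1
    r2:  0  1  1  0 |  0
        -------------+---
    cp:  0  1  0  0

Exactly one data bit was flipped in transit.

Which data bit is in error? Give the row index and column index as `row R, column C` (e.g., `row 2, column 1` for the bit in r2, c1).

Recompute each row's even parity and compare to rp:
  r0: data parity 0, sent rp 0 → ok
  r1: data parity 0, sent rp 1 → mismatch
  r2: data parity 0, sent rp 0 → ok
Recompute each column's even parity and compare to cp:
  c0: data parity 0, sent cp 0 → ok
  c1: data parity 1, sent cp 1 → ok
  c2: data parity 1, sent cp 0 → mismatch
  c3: data parity 0, sent cp 0 → ok
Exactly one row (r1) and one column (c2) fail → the flipped bit is at their intersection.

row 1, column 2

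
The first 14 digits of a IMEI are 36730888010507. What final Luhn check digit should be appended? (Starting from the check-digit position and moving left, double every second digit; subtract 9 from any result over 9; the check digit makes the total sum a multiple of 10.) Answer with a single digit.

Partial digits right→left: 7 0 5 0 1 0 8 8 8 0 3 7 6 3
Double every second digit counting from the check-digit position (so the 1st, 3rd, 5th, ... of the partial from the right).
  doubled (with −9 where >9): 5 1 2 7 7 6 3 → sum 31
  kept as-is: 0 0 0 8 0 7 3 → sum 18
Total = 31 + 18 = 49.
Check digit = (10 − (49 mod 10)) mod 10 = 1.

1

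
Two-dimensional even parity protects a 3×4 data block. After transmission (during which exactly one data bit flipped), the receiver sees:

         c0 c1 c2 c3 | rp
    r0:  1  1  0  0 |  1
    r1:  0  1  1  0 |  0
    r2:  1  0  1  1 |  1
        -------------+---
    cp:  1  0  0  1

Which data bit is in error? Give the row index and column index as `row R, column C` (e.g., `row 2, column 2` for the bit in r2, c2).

Recompute each row's even parity and compare to rp:
  r0: data parity 0, sent rp 1 → mismatch
  r1: data parity 0, sent rp 0 → ok
  r2: data parity 1, sent rp 1 → ok
Recompute each column's even parity and compare to cp:
  c0: data parity 0, sent cp 1 → mismatch
  c1: data parity 0, sent cp 0 → ok
  c2: data parity 0, sent cp 0 → ok
  c3: data parity 1, sent cp 1 → ok
Exactly one row (r0) and one column (c0) fail → the flipped bit is at their intersection.

row 0, column 0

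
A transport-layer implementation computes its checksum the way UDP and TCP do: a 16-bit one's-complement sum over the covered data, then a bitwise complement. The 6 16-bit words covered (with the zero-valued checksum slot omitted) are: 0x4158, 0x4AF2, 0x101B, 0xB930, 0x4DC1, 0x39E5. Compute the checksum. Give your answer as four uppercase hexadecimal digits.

22C3

One's-complement addition (fold any carry out of bit 15 back into bit 0):
  0x4158 + 0x4AF2 = 0x08C4A
  0x8C4A + 0x101B = 0x09C65
  0x9C65 + 0xB930 = 0x15595 → wrap carry → 0x5596
  0x5596 + 0x4DC1 = 0x0A357
  0xA357 + 0x39E5 = 0x0DD3C
One's-complement sum = 0xDD3C.
Checksum = ~0xDD3C & 0xFFFF = 0x22C3.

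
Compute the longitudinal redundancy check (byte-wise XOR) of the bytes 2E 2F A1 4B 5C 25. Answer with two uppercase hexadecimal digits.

92

XOR the bytes together:
  start with 0x2E
  0x2E ⊕ 0x2F = 0x01
  0x01 ⊕ 0xA1 = 0xA0
  0xA0 ⊕ 0x4B = 0xEB
  0xEB ⊕ 0x5C = 0xB7
  0xB7 ⊕ 0x25 = 0x92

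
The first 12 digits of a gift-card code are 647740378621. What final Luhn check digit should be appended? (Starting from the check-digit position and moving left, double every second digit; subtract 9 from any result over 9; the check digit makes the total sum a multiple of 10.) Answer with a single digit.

7

Partial digits right→left: 1 2 6 8 7 3 0 4 7 7 4 6
Double every second digit counting from the check-digit position (so the 1st, 3rd, 5th, ... of the partial from the right).
  doubled (with −9 where >9): 2 3 5 0 5 8 → sum 23
  kept as-is: 2 8 3 4 7 6 → sum 30
Total = 23 + 30 = 53.
Check digit = (10 − (53 mod 10)) mod 10 = 7.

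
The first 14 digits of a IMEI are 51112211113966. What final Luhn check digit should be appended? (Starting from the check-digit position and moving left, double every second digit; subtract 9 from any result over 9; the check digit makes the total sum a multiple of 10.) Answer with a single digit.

Partial digits right→left: 6 6 9 3 1 1 1 1 2 2 1 1 1 5
Double every second digit counting from the check-digit position (so the 1st, 3rd, 5th, ... of the partial from the right).
  doubled (with −9 where >9): 3 9 2 2 4 2 2 → sum 24
  kept as-is: 6 3 1 1 2 1 5 → sum 19
Total = 24 + 19 = 43.
Check digit = (10 − (43 mod 10)) mod 10 = 7.

7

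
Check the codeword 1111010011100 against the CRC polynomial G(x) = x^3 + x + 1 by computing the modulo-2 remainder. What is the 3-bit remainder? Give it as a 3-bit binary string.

Modulo-2 division of 1111010011100 by 1011:
  pos 0: 1111 XOR 1011 = 0100
  pos 1: 1000 XOR 1011 = 0011
  pos 3: 1110 XOR 1011 = 0101
  pos 4: 1010 XOR 1011 = 0001
  pos 7: 1111 XOR 1011 = 0100
  pos 8: 1000 XOR 1011 = 0011
Remainder = 110 (nonzero — an error is detected).

110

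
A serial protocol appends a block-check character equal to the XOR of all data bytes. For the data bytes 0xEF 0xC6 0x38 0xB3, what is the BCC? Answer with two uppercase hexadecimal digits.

XOR the bytes together:
  start with 0xEF
  0xEF ⊕ 0xC6 = 0x29
  0x29 ⊕ 0x38 = 0x11
  0x11 ⊕ 0xB3 = 0xA2

A2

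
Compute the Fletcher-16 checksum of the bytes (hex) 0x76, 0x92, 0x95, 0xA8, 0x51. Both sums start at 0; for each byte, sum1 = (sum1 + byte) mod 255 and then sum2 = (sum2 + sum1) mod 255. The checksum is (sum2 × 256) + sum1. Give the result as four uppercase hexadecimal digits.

FD98

Running sums (mod 255):
  after byte 0 (0x76): sum1=118, sum2=118
  after byte 1 (0x92): sum1=9, sum2=127
  after byte 2 (0x95): sum1=158, sum2=30
  after byte 3 (0xA8): sum1=71, sum2=101
  after byte 4 (0x51): sum1=152, sum2=253
Checksum = sum2·256 + sum1 = 253·256 + 152 = 64920 = 0xFD98.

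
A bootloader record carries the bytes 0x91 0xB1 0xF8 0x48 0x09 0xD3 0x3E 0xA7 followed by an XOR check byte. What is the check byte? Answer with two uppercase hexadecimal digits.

XOR the bytes together:
  start with 0x91
  0x91 ⊕ 0xB1 = 0x20
  0x20 ⊕ 0xF8 = 0xD8
  0xD8 ⊕ 0x48 = 0x90
  0x90 ⊕ 0x09 = 0x99
  0x99 ⊕ 0xD3 = 0x4A
  0x4A ⊕ 0x3E = 0x74
  0x74 ⊕ 0xA7 = 0xD3

D3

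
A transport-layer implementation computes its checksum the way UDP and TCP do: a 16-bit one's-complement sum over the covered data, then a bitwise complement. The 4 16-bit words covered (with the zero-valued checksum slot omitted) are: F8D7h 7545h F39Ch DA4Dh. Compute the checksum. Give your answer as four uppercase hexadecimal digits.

One's-complement addition (fold any carry out of bit 15 back into bit 0):
  0xF8D7 + 0x7545 = 0x16E1C → wrap carry → 0x6E1D
  0x6E1D + 0xF39C = 0x161B9 → wrap carry → 0x61BA
  0x61BA + 0xDA4D = 0x13C07 → wrap carry → 0x3C08
One's-complement sum = 0x3C08.
Checksum = ~0x3C08 & 0xFFFF = 0xC3F7.

C3F7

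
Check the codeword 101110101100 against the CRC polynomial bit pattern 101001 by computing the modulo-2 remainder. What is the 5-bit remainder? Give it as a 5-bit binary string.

00000

Modulo-2 division of 101110101100 by 101001:
  pos 0: 101110 XOR 101001 = 000111
  pos 3: 111101 XOR 101001 = 010100
  pos 4: 101001 XOR 101001 = 000000
Remainder = 00000 (zero — the frame passes the CRC check).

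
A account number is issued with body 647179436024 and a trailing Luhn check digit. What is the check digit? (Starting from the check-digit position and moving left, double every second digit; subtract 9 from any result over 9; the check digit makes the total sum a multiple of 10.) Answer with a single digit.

Partial digits right→left: 4 2 0 6 3 4 9 7 1 7 4 6
Double every second digit counting from the check-digit position (so the 1st, 3rd, 5th, ... of the partial from the right).
  doubled (with −9 where >9): 8 0 6 9 2 8 → sum 33
  kept as-is: 2 6 4 7 7 6 → sum 32
Total = 33 + 32 = 65.
Check digit = (10 − (65 mod 10)) mod 10 = 5.

5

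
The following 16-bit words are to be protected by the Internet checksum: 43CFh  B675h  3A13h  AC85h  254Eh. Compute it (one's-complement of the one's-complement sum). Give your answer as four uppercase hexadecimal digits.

F9D3

One's-complement addition (fold any carry out of bit 15 back into bit 0):
  0x43CF + 0xB675 = 0x0FA44
  0xFA44 + 0x3A13 = 0x13457 → wrap carry → 0x3458
  0x3458 + 0xAC85 = 0x0E0DD
  0xE0DD + 0x254E = 0x1062B → wrap carry → 0x062C
One's-complement sum = 0x062C.
Checksum = ~0x062C & 0xFFFF = 0xF9D3.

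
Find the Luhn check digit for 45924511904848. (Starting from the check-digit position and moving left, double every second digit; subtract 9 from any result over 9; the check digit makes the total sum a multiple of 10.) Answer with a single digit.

Partial digits right→left: 8 4 8 4 0 9 1 1 5 4 2 9 5 4
Double every second digit counting from the check-digit position (so the 1st, 3rd, 5th, ... of the partial from the right).
  doubled (with −9 where >9): 7 7 0 2 1 4 1 → sum 22
  kept as-is: 4 4 9 1 4 9 4 → sum 35
Total = 22 + 35 = 57.
Check digit = (10 − (57 mod 10)) mod 10 = 3.

3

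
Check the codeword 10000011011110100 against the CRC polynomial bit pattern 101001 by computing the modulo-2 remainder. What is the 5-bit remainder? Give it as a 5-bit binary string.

00000

Modulo-2 division of 10000011011110100 by 101001:
  pos 0: 100000 XOR 101001 = 001001
  pos 2: 100111 XOR 101001 = 001110
  pos 4: 111001 XOR 101001 = 010000
  pos 5: 100001 XOR 101001 = 001000
  pos 7: 100011 XOR 101001 = 001010
  pos 9: 101001 XOR 101001 = 000000
Remainder = 00000 (zero — the frame passes the CRC check).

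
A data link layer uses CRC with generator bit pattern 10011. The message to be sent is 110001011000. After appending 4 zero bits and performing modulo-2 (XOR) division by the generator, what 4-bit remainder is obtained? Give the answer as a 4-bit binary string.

Append 4 zeros: 1100010110000000. Divide by 10011 (XOR where the leading bit is 1):
  pos 0: 11000 XOR 10011 = 01011
  pos 1: 10111 XOR 10011 = 00100
  pos 3: 10001 XOR 10011 = 00010
  pos 6: 10100 XOR 10011 = 00111
  pos 8: 11100 XOR 10011 = 01111
  pos 9: 11110 XOR 10011 = 01101
  pos 10: 11010 XOR 10011 = 01001
  pos 11: 10010 XOR 10011 = 00001
Remainder (last 4 bits) = 0001. This is the CRC / FCS.

0001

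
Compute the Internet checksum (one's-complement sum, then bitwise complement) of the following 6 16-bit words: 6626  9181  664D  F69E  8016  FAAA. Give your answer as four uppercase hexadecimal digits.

30AA

One's-complement addition (fold any carry out of bit 15 back into bit 0):
  0x6626 + 0x9181 = 0x0F7A7
  0xF7A7 + 0x664D = 0x15DF4 → wrap carry → 0x5DF5
  0x5DF5 + 0xF69E = 0x15493 → wrap carry → 0x5494
  0x5494 + 0x8016 = 0x0D4AA
  0xD4AA + 0xFAAA = 0x1CF54 → wrap carry → 0xCF55
One's-complement sum = 0xCF55.
Checksum = ~0xCF55 & 0xFFFF = 0x30AA.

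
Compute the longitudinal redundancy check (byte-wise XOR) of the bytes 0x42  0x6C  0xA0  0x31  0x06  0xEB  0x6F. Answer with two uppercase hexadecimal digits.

3D

XOR the bytes together:
  start with 0x42
  0x42 ⊕ 0x6C = 0x2E
  0x2E ⊕ 0xA0 = 0x8E
  0x8E ⊕ 0x31 = 0xBF
  0xBF ⊕ 0x06 = 0xB9
  0xB9 ⊕ 0xEB = 0x52
  0x52 ⊕ 0x6F = 0x3D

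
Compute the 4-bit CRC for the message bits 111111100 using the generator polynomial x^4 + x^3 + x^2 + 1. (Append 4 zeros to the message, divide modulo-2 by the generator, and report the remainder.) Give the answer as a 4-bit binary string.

Append 4 zeros: 1111111000000. Divide by 11101 (XOR where the leading bit is 1):
  pos 0: 11111 XOR 11101 = 00010
  pos 3: 10110 XOR 11101 = 01011
  pos 4: 10110 XOR 11101 = 01011
  pos 5: 10110 XOR 11101 = 01011
  pos 6: 10110 XOR 11101 = 01011
  pos 7: 10110 XOR 11101 = 01011
  pos 8: 10110 XOR 11101 = 01011
Remainder (last 4 bits) = 1011. This is the CRC / FCS.

1011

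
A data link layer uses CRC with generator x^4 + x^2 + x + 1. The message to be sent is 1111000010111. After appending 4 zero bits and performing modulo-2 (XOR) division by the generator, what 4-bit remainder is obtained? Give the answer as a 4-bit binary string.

1100

Append 4 zeros: 11110000101110000. Divide by 10111 (XOR where the leading bit is 1):
  pos 0: 11110 XOR 10111 = 01001
  pos 1: 10010 XOR 10111 = 00101
  pos 3: 10100 XOR 10111 = 00011
  pos 6: 11101 XOR 10111 = 01010
  pos 7: 10101 XOR 10111 = 00010
  pos 10: 10100 XOR 10111 = 00011
Remainder (last 4 bits) = 1100. This is the CRC / FCS.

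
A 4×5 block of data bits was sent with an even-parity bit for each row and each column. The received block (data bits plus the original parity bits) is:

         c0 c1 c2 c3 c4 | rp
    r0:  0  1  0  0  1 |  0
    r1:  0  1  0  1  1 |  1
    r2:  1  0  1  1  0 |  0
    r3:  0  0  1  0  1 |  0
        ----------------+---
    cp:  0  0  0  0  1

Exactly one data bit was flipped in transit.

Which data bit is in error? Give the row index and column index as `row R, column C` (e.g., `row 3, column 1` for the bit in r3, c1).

row 2, column 0

Recompute each row's even parity and compare to rp:
  r0: data parity 0, sent rp 0 → ok
  r1: data parity 1, sent rp 1 → ok
  r2: data parity 1, sent rp 0 → mismatch
  r3: data parity 0, sent rp 0 → ok
Recompute each column's even parity and compare to cp:
  c0: data parity 1, sent cp 0 → mismatch
  c1: data parity 0, sent cp 0 → ok
  c2: data parity 0, sent cp 0 → ok
  c3: data parity 0, sent cp 0 → ok
  c4: data parity 1, sent cp 1 → ok
Exactly one row (r2) and one column (c0) fail → the flipped bit is at their intersection.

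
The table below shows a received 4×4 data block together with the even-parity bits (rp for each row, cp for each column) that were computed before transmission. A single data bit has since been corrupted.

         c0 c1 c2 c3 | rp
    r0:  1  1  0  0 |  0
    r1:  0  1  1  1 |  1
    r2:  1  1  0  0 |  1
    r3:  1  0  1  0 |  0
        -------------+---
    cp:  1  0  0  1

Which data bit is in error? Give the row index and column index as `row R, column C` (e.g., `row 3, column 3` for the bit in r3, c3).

row 2, column 1

Recompute each row's even parity and compare to rp:
  r0: data parity 0, sent rp 0 → ok
  r1: data parity 1, sent rp 1 → ok
  r2: data parity 0, sent rp 1 → mismatch
  r3: data parity 0, sent rp 0 → ok
Recompute each column's even parity and compare to cp:
  c0: data parity 1, sent cp 1 → ok
  c1: data parity 1, sent cp 0 → mismatch
  c2: data parity 0, sent cp 0 → ok
  c3: data parity 1, sent cp 1 → ok
Exactly one row (r2) and one column (c1) fail → the flipped bit is at their intersection.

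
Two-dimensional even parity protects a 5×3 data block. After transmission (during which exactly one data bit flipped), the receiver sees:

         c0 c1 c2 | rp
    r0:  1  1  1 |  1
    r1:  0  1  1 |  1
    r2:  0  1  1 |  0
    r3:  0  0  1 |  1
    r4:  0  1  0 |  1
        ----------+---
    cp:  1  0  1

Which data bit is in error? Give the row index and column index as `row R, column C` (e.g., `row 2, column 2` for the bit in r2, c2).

Recompute each row's even parity and compare to rp:
  r0: data parity 1, sent rp 1 → ok
  r1: data parity 0, sent rp 1 → mismatch
  r2: data parity 0, sent rp 0 → ok
  r3: data parity 1, sent rp 1 → ok
  r4: data parity 1, sent rp 1 → ok
Recompute each column's even parity and compare to cp:
  c0: data parity 1, sent cp 1 → ok
  c1: data parity 0, sent cp 0 → ok
  c2: data parity 0, sent cp 1 → mismatch
Exactly one row (r1) and one column (c2) fail → the flipped bit is at their intersection.

row 1, column 2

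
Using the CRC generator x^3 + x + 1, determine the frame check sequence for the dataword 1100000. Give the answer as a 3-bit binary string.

Append 3 zeros: 1100000000. Divide by 1011 (XOR where the leading bit is 1):
  pos 0: 1100 XOR 1011 = 0111
  pos 1: 1110 XOR 1011 = 0101
  pos 2: 1010 XOR 1011 = 0001
  pos 5: 1000 XOR 1011 = 0011
Remainder (last 3 bits) = 110. This is the CRC / FCS.

110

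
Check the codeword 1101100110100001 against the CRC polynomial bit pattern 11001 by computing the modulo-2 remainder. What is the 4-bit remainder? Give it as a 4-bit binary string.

0000

Modulo-2 division of 1101100110100001 by 11001:
  pos 0: 11011 XOR 11001 = 00010
  pos 3: 10001 XOR 11001 = 01000
  pos 4: 10001 XOR 11001 = 01000
  pos 5: 10000 XOR 11001 = 01001
  pos 6: 10011 XOR 11001 = 01010
  pos 7: 10100 XOR 11001 = 01101
  pos 8: 11010 XOR 11001 = 00011
  pos 11: 11001 XOR 11001 = 00000
Remainder = 0000 (zero — the frame passes the CRC check).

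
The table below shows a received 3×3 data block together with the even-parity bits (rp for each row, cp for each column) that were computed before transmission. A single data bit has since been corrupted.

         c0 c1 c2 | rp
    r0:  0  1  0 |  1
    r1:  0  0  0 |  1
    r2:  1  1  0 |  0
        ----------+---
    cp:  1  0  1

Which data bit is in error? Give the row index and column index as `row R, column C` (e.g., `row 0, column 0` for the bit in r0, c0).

row 1, column 2

Recompute each row's even parity and compare to rp:
  r0: data parity 1, sent rp 1 → ok
  r1: data parity 0, sent rp 1 → mismatch
  r2: data parity 0, sent rp 0 → ok
Recompute each column's even parity and compare to cp:
  c0: data parity 1, sent cp 1 → ok
  c1: data parity 0, sent cp 0 → ok
  c2: data parity 0, sent cp 1 → mismatch
Exactly one row (r1) and one column (c2) fail → the flipped bit is at their intersection.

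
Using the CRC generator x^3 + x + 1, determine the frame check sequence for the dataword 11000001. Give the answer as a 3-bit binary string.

100

Append 3 zeros: 11000001000. Divide by 1011 (XOR where the leading bit is 1):
  pos 0: 1100 XOR 1011 = 0111
  pos 1: 1110 XOR 1011 = 0101
  pos 2: 1010 XOR 1011 = 0001
  pos 5: 1010 XOR 1011 = 0001
Remainder (last 3 bits) = 100. This is the CRC / FCS.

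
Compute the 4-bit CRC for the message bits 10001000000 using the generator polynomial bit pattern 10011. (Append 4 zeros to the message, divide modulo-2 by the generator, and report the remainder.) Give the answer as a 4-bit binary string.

1110

Append 4 zeros: 100010000000000. Divide by 10011 (XOR where the leading bit is 1):
  pos 0: 10001 XOR 10011 = 00010
  pos 3: 10000 XOR 10011 = 00011
  pos 6: 11000 XOR 10011 = 01011
  pos 7: 10110 XOR 10011 = 00101
  pos 9: 10100 XOR 10011 = 00111
Remainder (last 4 bits) = 1110. This is the CRC / FCS.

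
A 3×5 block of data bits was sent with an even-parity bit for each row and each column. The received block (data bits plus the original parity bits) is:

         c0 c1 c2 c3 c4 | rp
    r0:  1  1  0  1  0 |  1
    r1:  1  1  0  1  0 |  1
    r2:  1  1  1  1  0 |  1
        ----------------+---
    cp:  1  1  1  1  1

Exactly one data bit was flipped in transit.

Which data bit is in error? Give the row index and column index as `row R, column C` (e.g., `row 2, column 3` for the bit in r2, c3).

Recompute each row's even parity and compare to rp:
  r0: data parity 1, sent rp 1 → ok
  r1: data parity 1, sent rp 1 → ok
  r2: data parity 0, sent rp 1 → mismatch
Recompute each column's even parity and compare to cp:
  c0: data parity 1, sent cp 1 → ok
  c1: data parity 1, sent cp 1 → ok
  c2: data parity 1, sent cp 1 → ok
  c3: data parity 1, sent cp 1 → ok
  c4: data parity 0, sent cp 1 → mismatch
Exactly one row (r2) and one column (c4) fail → the flipped bit is at their intersection.

row 2, column 4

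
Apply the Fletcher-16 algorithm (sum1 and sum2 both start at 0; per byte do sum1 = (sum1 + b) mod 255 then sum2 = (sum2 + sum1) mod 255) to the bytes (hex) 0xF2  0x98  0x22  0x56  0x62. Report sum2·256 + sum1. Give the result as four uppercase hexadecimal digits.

9666

Running sums (mod 255):
  after byte 0 (0xF2): sum1=242, sum2=242
  after byte 1 (0x98): sum1=139, sum2=126
  after byte 2 (0x22): sum1=173, sum2=44
  after byte 3 (0x56): sum1=4, sum2=48
  after byte 4 (0x62): sum1=102, sum2=150
Checksum = sum2·256 + sum1 = 150·256 + 102 = 38502 = 0x9666.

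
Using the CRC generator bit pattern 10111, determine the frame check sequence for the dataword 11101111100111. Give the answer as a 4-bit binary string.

0010

Append 4 zeros: 111011111001110000. Divide by 10111 (XOR where the leading bit is 1):
  pos 0: 11101 XOR 10111 = 01010
  pos 1: 10101 XOR 10111 = 00010
  pos 4: 10111 XOR 10111 = 00000
  pos 11: 11100 XOR 10111 = 01011
  pos 12: 10110 XOR 10111 = 00001
Remainder (last 4 bits) = 0010. This is the CRC / FCS.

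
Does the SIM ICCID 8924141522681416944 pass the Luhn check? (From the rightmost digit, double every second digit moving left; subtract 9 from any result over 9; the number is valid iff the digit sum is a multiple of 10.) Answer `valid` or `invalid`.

From the right, keep odd positions and double even positions (subtract 9 from any doubled value over 9):
  doubled (positions 2,4,...): 8 3 8 7 4 1 8 8 9 → sum 56
  kept (positions 1,3,...): 4 9 1 1 6 2 1 1 2 8 → sum 35
Total = 91.
91 mod 10 = 1, so the number is invalid.

invalid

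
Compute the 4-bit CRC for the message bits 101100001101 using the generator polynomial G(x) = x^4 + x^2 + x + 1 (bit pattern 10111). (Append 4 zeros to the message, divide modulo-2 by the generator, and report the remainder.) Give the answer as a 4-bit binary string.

Append 4 zeros: 1011000011010000. Divide by 10111 (XOR where the leading bit is 1):
  pos 0: 10110 XOR 10111 = 00001
  pos 4: 10001 XOR 10111 = 00110
  pos 6: 11010 XOR 10111 = 01101
  pos 7: 11011 XOR 10111 = 01100
  pos 8: 11000 XOR 10111 = 01111
  pos 9: 11110 XOR 10111 = 01001
  pos 10: 10010 XOR 10111 = 00101
Remainder (last 4 bits) = 1010. This is the CRC / FCS.

1010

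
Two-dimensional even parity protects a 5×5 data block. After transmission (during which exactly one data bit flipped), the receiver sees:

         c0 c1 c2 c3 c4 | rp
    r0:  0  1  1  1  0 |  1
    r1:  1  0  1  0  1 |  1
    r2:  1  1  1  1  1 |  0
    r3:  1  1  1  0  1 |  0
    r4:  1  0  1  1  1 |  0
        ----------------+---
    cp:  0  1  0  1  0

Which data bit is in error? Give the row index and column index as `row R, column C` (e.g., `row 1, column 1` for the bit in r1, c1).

row 2, column 2

Recompute each row's even parity and compare to rp:
  r0: data parity 1, sent rp 1 → ok
  r1: data parity 1, sent rp 1 → ok
  r2: data parity 1, sent rp 0 → mismatch
  r3: data parity 0, sent rp 0 → ok
  r4: data parity 0, sent rp 0 → ok
Recompute each column's even parity and compare to cp:
  c0: data parity 0, sent cp 0 → ok
  c1: data parity 1, sent cp 1 → ok
  c2: data parity 1, sent cp 0 → mismatch
  c3: data parity 1, sent cp 1 → ok
  c4: data parity 0, sent cp 0 → ok
Exactly one row (r2) and one column (c2) fail → the flipped bit is at their intersection.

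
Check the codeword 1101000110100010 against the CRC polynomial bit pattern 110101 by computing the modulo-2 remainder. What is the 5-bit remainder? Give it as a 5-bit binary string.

Modulo-2 division of 1101000110100010 by 110101:
  pos 0: 110100 XOR 110101 = 000001
  pos 5: 101101 XOR 110101 = 011000
  pos 6: 110000 XOR 110101 = 000101
  pos 9: 101001 XOR 110101 = 011100
  pos 10: 111000 XOR 110101 = 001101
Remainder = 01101 (nonzero — an error is detected).

01101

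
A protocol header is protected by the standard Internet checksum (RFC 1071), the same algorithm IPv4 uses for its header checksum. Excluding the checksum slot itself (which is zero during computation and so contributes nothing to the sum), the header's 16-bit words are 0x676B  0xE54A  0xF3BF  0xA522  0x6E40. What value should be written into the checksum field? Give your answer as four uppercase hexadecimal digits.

One's-complement addition (fold any carry out of bit 15 back into bit 0):
  0x676B + 0xE54A = 0x14CB5 → wrap carry → 0x4CB6
  0x4CB6 + 0xF3BF = 0x14075 → wrap carry → 0x4076
  0x4076 + 0xA522 = 0x0E598
  0xE598 + 0x6E40 = 0x153D8 → wrap carry → 0x53D9
One's-complement sum = 0x53D9.
Checksum = ~0x53D9 & 0xFFFF = 0xAC26.

AC26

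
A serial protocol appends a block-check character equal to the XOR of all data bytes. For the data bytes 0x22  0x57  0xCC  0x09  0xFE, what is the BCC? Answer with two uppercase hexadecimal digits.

XOR the bytes together:
  start with 0x22
  0x22 ⊕ 0x57 = 0x75
  0x75 ⊕ 0xCC = 0xB9
  0xB9 ⊕ 0x09 = 0xB0
  0xB0 ⊕ 0xFE = 0x4E

4E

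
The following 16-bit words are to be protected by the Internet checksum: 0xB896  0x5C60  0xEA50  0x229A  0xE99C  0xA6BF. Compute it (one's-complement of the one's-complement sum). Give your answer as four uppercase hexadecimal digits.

4DC1

One's-complement addition (fold any carry out of bit 15 back into bit 0):
  0xB896 + 0x5C60 = 0x114F6 → wrap carry → 0x14F7
  0x14F7 + 0xEA50 = 0x0FF47
  0xFF47 + 0x229A = 0x121E1 → wrap carry → 0x21E2
  0x21E2 + 0xE99C = 0x10B7E → wrap carry → 0x0B7F
  0x0B7F + 0xA6BF = 0x0B23E
One's-complement sum = 0xB23E.
Checksum = ~0xB23E & 0xFFFF = 0x4DC1.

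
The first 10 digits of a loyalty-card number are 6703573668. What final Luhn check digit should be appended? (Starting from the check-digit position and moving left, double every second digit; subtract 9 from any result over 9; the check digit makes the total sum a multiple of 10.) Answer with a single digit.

Partial digits right→left: 8 6 6 3 7 5 3 0 7 6
Double every second digit counting from the check-digit position (so the 1st, 3rd, 5th, ... of the partial from the right).
  doubled (with −9 where >9): 7 3 5 6 5 → sum 26
  kept as-is: 6 3 5 0 6 → sum 20
Total = 26 + 20 = 46.
Check digit = (10 − (46 mod 10)) mod 10 = 4.

4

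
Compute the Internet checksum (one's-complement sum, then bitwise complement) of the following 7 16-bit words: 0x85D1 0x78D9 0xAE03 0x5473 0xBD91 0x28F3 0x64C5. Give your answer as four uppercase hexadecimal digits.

B393

One's-complement addition (fold any carry out of bit 15 back into bit 0):
  0x85D1 + 0x78D9 = 0x0FEAA
  0xFEAA + 0xAE03 = 0x1ACAD → wrap carry → 0xACAE
  0xACAE + 0x5473 = 0x10121 → wrap carry → 0x0122
  0x0122 + 0xBD91 = 0x0BEB3
  0xBEB3 + 0x28F3 = 0x0E7A6
  0xE7A6 + 0x64C5 = 0x14C6B → wrap carry → 0x4C6C
One's-complement sum = 0x4C6C.
Checksum = ~0x4C6C & 0xFFFF = 0xB393.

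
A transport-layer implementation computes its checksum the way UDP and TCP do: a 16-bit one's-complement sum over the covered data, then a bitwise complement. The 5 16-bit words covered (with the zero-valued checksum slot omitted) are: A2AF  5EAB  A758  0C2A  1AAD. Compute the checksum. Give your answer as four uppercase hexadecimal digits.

One's-complement addition (fold any carry out of bit 15 back into bit 0):
  0xA2AF + 0x5EAB = 0x1015A → wrap carry → 0x015B
  0x015B + 0xA758 = 0x0A8B3
  0xA8B3 + 0x0C2A = 0x0B4DD
  0xB4DD + 0x1AAD = 0x0CF8A
One's-complement sum = 0xCF8A.
Checksum = ~0xCF8A & 0xFFFF = 0x3075.

3075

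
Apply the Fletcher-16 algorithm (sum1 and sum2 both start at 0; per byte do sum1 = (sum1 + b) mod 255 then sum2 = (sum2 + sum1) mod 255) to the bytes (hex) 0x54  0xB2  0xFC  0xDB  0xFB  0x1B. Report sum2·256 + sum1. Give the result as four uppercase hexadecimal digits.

12F6

Running sums (mod 255):
  after byte 0 (0x54): sum1=84, sum2=84
  after byte 1 (0xB2): sum1=7, sum2=91
  after byte 2 (0xFC): sum1=4, sum2=95
  after byte 3 (0xDB): sum1=223, sum2=63
  after byte 4 (0xFB): sum1=219, sum2=27
  after byte 5 (0x1B): sum1=246, sum2=18
Checksum = sum2·256 + sum1 = 18·256 + 246 = 4854 = 0x12F6.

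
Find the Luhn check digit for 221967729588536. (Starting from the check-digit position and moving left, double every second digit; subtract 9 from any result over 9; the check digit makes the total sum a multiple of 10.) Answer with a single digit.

Partial digits right→left: 6 3 5 8 8 5 9 2 7 7 6 9 1 2 2
Double every second digit counting from the check-digit position (so the 1st, 3rd, 5th, ... of the partial from the right).
  doubled (with −9 where >9): 3 1 7 9 5 3 2 4 → sum 34
  kept as-is: 3 8 5 2 7 9 2 → sum 36
Total = 34 + 36 = 70.
Check digit = (10 − (70 mod 10)) mod 10 = 0.

0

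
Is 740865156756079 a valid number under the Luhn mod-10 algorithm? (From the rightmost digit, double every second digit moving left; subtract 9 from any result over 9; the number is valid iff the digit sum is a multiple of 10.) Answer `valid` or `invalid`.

invalid

From the right, keep odd positions and double even positions (subtract 9 from any doubled value over 9):
  doubled (positions 2,4,...): 5 3 5 1 1 7 8 → sum 30
  kept (positions 1,3,...): 9 0 5 6 1 6 0 7 → sum 34
Total = 64.
64 mod 10 = 4, so the number is invalid.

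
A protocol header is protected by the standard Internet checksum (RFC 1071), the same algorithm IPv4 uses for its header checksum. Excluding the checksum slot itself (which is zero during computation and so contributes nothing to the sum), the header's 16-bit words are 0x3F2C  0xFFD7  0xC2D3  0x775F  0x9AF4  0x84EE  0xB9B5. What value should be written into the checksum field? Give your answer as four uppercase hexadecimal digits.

AD2F

One's-complement addition (fold any carry out of bit 15 back into bit 0):
  0x3F2C + 0xFFD7 = 0x13F03 → wrap carry → 0x3F04
  0x3F04 + 0xC2D3 = 0x101D7 → wrap carry → 0x01D8
  0x01D8 + 0x775F = 0x07937
  0x7937 + 0x9AF4 = 0x1142B → wrap carry → 0x142C
  0x142C + 0x84EE = 0x0991A
  0x991A + 0xB9B5 = 0x152CF → wrap carry → 0x52D0
One's-complement sum = 0x52D0.
Checksum = ~0x52D0 & 0xFFFF = 0xAD2F.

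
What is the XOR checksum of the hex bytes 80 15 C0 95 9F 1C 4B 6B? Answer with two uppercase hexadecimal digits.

XOR the bytes together:
  start with 0x80
  0x80 ⊕ 0x15 = 0x95
  0x95 ⊕ 0xC0 = 0x55
  0x55 ⊕ 0x95 = 0xC0
  0xC0 ⊕ 0x9F = 0x5F
  0x5F ⊕ 0x1C = 0x43
  0x43 ⊕ 0x4B = 0x08
  0x08 ⊕ 0x6B = 0x63

63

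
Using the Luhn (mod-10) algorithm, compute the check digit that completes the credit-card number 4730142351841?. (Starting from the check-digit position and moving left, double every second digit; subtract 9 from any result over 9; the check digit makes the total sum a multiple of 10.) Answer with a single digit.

Partial digits right→left: 1 4 8 1 5 3 2 4 1 0 3 7 4
Double every second digit counting from the check-digit position (so the 1st, 3rd, 5th, ... of the partial from the right).
  doubled (with −9 where >9): 2 7 1 4 2 6 8 → sum 30
  kept as-is: 4 1 3 4 0 7 → sum 19
Total = 30 + 19 = 49.
Check digit = (10 − (49 mod 10)) mod 10 = 1.

1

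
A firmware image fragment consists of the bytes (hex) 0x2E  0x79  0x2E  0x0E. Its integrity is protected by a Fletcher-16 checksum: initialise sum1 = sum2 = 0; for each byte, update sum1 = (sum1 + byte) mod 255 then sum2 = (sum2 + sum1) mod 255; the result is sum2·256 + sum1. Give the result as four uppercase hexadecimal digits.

8FE3

Running sums (mod 255):
  after byte 0 (0x2E): sum1=46, sum2=46
  after byte 1 (0x79): sum1=167, sum2=213
  after byte 2 (0x2E): sum1=213, sum2=171
  after byte 3 (0x0E): sum1=227, sum2=143
Checksum = sum2·256 + sum1 = 143·256 + 227 = 36835 = 0x8FE3.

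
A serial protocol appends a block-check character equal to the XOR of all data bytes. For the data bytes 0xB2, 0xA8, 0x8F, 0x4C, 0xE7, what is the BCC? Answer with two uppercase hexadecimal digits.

XOR the bytes together:
  start with 0xB2
  0xB2 ⊕ 0xA8 = 0x1A
  0x1A ⊕ 0x8F = 0x95
  0x95 ⊕ 0x4C = 0xD9
  0xD9 ⊕ 0xE7 = 0x3E

3E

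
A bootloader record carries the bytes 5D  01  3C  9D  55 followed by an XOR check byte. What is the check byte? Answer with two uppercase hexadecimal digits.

XOR the bytes together:
  start with 0x5D
  0x5D ⊕ 0x01 = 0x5C
  0x5C ⊕ 0x3C = 0x60
  0x60 ⊕ 0x9D = 0xFD
  0xFD ⊕ 0x55 = 0xA8

A8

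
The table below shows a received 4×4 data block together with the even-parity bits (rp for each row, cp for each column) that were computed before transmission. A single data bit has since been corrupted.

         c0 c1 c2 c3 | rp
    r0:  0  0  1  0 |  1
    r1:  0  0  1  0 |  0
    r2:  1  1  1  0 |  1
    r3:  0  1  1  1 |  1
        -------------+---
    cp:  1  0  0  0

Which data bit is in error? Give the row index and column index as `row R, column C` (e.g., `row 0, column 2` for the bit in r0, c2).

row 1, column 3

Recompute each row's even parity and compare to rp:
  r0: data parity 1, sent rp 1 → ok
  r1: data parity 1, sent rp 0 → mismatch
  r2: data parity 1, sent rp 1 → ok
  r3: data parity 1, sent rp 1 → ok
Recompute each column's even parity and compare to cp:
  c0: data parity 1, sent cp 1 → ok
  c1: data parity 0, sent cp 0 → ok
  c2: data parity 0, sent cp 0 → ok
  c3: data parity 1, sent cp 0 → mismatch
Exactly one row (r1) and one column (c3) fail → the flipped bit is at their intersection.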